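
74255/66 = 74255/66 = 1125.08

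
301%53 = 36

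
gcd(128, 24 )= 8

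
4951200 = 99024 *50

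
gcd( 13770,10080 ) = 90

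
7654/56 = 136 +19/28  =  136.68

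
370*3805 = 1407850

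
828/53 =828/53 = 15.62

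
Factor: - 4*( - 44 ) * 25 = 2^4*5^2*  11^1 = 4400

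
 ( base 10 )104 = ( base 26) 40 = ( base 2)1101000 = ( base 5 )404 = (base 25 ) 44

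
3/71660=3/71660  =  0.00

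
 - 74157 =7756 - 81913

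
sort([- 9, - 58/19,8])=[ - 9,-58/19, 8 ]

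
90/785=18/157= 0.11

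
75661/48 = 75661/48 = 1576.27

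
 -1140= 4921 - 6061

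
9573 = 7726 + 1847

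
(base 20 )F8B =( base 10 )6171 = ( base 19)h1f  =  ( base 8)14033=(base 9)8416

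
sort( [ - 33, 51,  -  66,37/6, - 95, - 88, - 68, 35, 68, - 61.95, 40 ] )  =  [ - 95, - 88,-68, - 66,-61.95, - 33,37/6, 35, 40,51,68 ]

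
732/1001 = 732/1001=0.73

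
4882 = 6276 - 1394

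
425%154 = 117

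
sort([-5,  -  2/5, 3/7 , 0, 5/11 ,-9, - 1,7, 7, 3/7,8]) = [  -  9,- 5, - 1, - 2/5, 0,3/7,3/7,5/11,7,7,8 ] 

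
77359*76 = 5879284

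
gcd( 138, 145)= 1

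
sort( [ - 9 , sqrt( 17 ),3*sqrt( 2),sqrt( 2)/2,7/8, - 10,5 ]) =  [ - 10, - 9, sqrt( 2 ) /2,7/8,sqrt(17 ), 3 *sqrt( 2 ),5 ] 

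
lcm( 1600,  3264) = 81600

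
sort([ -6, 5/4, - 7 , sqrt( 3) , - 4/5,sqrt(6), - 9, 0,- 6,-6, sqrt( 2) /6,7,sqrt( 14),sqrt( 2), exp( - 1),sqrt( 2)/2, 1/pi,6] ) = [ - 9, - 7, - 6, - 6, - 6, - 4/5,0,sqrt(2)/6,1/pi, exp( - 1), sqrt(2) /2, 5/4,sqrt(2), sqrt( 3),  sqrt ( 6), sqrt( 14), 6,7]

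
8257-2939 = 5318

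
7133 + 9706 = 16839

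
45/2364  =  15/788  =  0.02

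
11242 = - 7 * (-1606 )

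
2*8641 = 17282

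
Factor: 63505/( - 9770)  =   - 2^( - 1)* 13^1 = - 13/2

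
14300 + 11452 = 25752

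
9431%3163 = 3105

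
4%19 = 4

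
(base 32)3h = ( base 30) 3n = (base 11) a3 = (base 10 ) 113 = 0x71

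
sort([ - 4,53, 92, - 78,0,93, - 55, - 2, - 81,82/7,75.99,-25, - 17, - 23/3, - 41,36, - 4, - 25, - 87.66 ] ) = [ - 87.66, - 81, - 78, - 55, - 41, - 25,- 25,  -  17, - 23/3 ,-4, - 4, - 2, 0, 82/7,36, 53, 75.99, 92, 93]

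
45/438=15/146  =  0.10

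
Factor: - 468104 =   -  2^3*7^1* 13^1* 643^1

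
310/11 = 28+2/11 = 28.18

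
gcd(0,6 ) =6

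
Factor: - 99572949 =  - 3^3*7^2*73^1*1031^1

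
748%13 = 7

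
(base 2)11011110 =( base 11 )192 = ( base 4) 3132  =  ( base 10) 222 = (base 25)8m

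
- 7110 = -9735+2625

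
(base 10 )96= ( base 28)3c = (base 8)140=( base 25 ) 3L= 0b1100000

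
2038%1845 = 193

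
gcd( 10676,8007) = 2669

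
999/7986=333/2662 = 0.13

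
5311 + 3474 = 8785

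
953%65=43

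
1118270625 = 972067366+146203259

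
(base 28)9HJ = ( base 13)358B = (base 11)5745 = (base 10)7551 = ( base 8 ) 16577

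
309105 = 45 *6869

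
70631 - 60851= 9780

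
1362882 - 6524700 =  - 5161818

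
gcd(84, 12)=12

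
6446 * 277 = 1785542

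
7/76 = 7/76 = 0.09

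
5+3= 8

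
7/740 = 7/740  =  0.01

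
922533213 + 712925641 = 1635458854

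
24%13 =11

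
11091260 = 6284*1765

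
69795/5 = 13959 = 13959.00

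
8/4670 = 4/2335 = 0.00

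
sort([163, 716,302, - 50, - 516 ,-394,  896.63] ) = [-516, - 394, - 50,163 , 302,716, 896.63 ]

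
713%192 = 137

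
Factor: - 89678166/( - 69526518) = 227^1*65843^1*11587753^(-1 )  =  14946361/11587753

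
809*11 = 8899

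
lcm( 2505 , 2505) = 2505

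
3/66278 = 3/66278 = 0.00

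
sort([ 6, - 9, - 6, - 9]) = [-9, - 9,-6,6]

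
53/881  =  53/881 = 0.06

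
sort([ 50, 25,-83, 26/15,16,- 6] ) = [ - 83, - 6,26/15,16,25,50] 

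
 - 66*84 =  - 5544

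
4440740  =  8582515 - 4141775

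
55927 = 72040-16113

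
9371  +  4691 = 14062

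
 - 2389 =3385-5774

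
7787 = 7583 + 204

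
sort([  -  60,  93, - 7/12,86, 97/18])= [  -  60, - 7/12, 97/18,86,93] 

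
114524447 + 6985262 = 121509709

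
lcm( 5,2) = 10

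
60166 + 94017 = 154183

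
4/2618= 2/1309 = 0.00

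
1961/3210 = 1961/3210 = 0.61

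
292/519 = 292/519 =0.56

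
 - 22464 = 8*( - 2808)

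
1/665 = 1/665  =  0.00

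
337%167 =3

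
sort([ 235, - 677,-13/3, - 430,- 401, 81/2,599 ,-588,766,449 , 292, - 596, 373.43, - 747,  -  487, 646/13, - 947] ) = [-947, - 747,-677,  -  596, - 588 , - 487, -430,-401,  -  13/3,  81/2,646/13, 235, 292, 373.43,449 , 599,766]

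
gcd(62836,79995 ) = 1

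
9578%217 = 30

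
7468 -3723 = 3745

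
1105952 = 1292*856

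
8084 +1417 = 9501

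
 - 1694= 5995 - 7689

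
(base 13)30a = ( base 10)517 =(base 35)ER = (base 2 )1000000101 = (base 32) g5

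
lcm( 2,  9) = 18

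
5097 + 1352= 6449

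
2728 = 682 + 2046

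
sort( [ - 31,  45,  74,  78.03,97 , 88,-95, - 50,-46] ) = [ - 95,-50 ,- 46, -31 , 45, 74, 78.03,88, 97]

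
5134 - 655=4479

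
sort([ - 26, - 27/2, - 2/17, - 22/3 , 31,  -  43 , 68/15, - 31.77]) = [ - 43, - 31.77 ,-26, - 27/2, - 22/3 ,-2/17,68/15,  31 ] 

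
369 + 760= 1129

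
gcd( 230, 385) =5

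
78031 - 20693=57338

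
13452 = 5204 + 8248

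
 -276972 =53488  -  330460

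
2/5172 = 1/2586=0.00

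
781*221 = 172601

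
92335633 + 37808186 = 130143819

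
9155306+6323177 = 15478483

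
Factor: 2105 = 5^1*421^1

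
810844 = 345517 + 465327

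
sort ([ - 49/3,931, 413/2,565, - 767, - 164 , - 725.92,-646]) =[-767, - 725.92, - 646,  -  164, - 49/3, 413/2, 565, 931]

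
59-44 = 15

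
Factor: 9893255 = 5^1*683^1*2897^1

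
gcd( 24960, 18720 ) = 6240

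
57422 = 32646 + 24776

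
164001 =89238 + 74763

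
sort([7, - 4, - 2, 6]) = [ - 4, - 2,6, 7 ] 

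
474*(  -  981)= - 464994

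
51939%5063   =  1309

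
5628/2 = 2814 = 2814.00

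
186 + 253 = 439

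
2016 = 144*14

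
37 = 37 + 0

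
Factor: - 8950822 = - 2^1*73^1*101^1*607^1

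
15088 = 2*7544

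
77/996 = 77/996 = 0.08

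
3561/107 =33 + 30/107= 33.28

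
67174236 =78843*852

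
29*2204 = 63916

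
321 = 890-569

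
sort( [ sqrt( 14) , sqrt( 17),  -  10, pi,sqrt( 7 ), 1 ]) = [ - 10,1,sqrt( 7),pi,sqrt( 14 ), sqrt( 17 )]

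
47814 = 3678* 13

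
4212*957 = 4030884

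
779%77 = 9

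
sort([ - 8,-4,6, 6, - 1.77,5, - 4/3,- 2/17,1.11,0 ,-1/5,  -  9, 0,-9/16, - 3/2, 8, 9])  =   [  -  9  , - 8, - 4, - 1.77, - 3/2, - 4/3 , - 9/16, - 1/5, - 2/17,0,  0, 1.11, 5, 6, 6, 8, 9 ]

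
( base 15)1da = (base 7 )1153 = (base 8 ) 656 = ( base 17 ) 185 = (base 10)430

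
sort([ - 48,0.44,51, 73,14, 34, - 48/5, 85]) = [-48, - 48/5,  0.44 , 14 , 34,51 , 73,  85] 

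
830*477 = 395910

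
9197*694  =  6382718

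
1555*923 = 1435265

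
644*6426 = 4138344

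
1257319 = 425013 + 832306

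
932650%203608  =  118218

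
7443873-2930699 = 4513174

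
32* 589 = 18848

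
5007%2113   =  781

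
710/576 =1  +  67/288= 1.23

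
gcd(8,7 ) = 1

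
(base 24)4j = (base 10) 115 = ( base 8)163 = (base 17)6d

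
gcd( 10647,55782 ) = 9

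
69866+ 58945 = 128811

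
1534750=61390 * 25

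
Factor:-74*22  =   - 1628=- 2^2*11^1*37^1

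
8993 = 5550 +3443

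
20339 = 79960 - 59621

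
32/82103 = 32/82103=0.00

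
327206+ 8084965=8412171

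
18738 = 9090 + 9648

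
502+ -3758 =- 3256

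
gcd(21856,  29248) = 32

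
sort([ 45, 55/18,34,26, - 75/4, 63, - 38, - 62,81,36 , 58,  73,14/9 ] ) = [ - 62,  -  38, - 75/4, 14/9  ,  55/18 , 26,34  ,  36, 45,58,63,73,81] 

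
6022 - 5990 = 32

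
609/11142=203/3714 = 0.05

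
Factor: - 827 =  - 827^1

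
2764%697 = 673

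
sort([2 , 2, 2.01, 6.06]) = [2, 2, 2.01, 6.06 ]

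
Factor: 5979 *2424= 14493096=2^3 *3^2 * 101^1 * 1993^1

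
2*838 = 1676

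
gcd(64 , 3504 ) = 16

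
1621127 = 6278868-4657741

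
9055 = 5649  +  3406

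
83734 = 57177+26557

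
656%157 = 28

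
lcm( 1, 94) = 94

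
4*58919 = 235676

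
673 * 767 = 516191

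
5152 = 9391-4239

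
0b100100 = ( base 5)121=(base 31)15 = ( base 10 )36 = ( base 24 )1C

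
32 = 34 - 2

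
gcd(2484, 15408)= 36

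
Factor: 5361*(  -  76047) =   -  407687967 = - 3^2 * 1787^1 * 25349^1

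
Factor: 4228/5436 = 7/9 = 3^ ( - 2)*7^1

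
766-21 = 745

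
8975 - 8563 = 412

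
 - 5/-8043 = 5/8043 = 0.00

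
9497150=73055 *130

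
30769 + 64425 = 95194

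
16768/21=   16768/21 = 798.48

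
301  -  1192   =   - 891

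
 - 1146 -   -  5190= 4044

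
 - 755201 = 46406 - 801607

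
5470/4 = 2735/2=1367.50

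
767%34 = 19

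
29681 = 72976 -43295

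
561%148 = 117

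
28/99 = 28/99=0.28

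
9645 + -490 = 9155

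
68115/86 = 792 + 3/86=792.03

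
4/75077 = 4/75077= 0.00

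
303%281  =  22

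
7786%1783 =654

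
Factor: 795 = 3^1*5^1 * 53^1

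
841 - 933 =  -92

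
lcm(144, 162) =1296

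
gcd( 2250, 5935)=5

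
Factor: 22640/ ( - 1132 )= -2^2 * 5^1 = - 20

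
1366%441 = 43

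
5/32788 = 5/32788 = 0.00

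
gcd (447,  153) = 3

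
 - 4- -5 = 1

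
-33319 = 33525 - 66844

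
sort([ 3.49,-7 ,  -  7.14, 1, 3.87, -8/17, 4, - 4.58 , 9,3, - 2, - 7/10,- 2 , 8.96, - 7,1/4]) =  [-7.14,-7 ,  -  7, - 4.58, -2,-2 , - 7/10, - 8/17, 1/4,1,3 , 3.49, 3.87,4 , 8.96 , 9]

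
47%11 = 3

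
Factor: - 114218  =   - 2^1 * 13^1 * 23^1 *191^1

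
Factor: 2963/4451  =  2963^1*4451^( - 1 ) 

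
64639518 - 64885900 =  - 246382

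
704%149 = 108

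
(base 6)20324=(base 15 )C11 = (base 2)101010011100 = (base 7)10630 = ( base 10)2716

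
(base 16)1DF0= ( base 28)9LK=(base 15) 240e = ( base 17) 198E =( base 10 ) 7664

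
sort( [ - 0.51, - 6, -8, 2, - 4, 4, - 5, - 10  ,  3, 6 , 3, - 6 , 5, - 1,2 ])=[ - 10, - 8, - 6,-6, - 5,  -  4, - 1 , - 0.51, 2,2, 3, 3, 4, 5, 6]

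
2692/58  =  1346/29 = 46.41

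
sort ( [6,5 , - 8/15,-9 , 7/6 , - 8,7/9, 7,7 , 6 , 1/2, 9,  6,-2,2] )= [-9,-8,-2 ,-8/15, 1/2 , 7/9,7/6, 2, 5 , 6, 6, 6, 7, 7,9 ] 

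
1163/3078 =1163/3078=0.38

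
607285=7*86755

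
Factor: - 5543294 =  - 2^1 *137^1*20231^1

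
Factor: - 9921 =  - 3^1*3307^1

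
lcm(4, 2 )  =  4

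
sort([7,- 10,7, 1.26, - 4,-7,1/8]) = [ - 10,-7,-4,1/8,1.26,  7, 7 ] 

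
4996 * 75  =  374700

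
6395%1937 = 584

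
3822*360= 1375920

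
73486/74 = 993 +2/37 = 993.05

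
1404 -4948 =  - 3544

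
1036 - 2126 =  - 1090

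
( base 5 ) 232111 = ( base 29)9SP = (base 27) be9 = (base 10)8406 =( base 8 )20326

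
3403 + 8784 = 12187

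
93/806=3/26 = 0.12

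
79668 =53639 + 26029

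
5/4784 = 5/4784 = 0.00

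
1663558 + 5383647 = 7047205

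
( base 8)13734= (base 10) 6108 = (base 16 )17dc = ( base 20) F58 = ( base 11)4653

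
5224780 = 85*61468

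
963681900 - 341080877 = 622601023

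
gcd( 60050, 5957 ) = 1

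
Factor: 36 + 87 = 3^1*41^1=   123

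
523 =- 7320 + 7843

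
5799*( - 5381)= - 31204419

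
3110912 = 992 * 3136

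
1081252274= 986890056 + 94362218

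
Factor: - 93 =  - 3^1*31^1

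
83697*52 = 4352244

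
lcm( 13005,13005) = 13005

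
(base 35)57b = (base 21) e9i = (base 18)11C9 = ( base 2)1100011101101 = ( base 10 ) 6381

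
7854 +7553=15407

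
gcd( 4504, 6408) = 8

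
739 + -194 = 545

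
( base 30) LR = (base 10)657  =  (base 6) 3013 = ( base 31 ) L6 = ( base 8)1221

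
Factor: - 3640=  -  2^3*5^1 * 7^1* 13^1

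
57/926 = 57/926 = 0.06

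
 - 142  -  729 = - 871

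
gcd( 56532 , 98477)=1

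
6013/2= 3006 + 1/2  =  3006.50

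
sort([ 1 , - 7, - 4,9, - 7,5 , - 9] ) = [ - 9, - 7, - 7 , - 4, 1,5, 9] 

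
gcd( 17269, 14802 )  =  2467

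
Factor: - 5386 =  - 2^1*2693^1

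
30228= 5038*6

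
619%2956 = 619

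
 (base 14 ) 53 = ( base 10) 73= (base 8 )111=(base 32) 29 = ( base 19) 3G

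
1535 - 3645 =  - 2110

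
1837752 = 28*65634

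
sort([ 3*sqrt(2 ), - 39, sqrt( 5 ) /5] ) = [ - 39,  sqrt ( 5)/5 , 3*sqrt( 2 ) ] 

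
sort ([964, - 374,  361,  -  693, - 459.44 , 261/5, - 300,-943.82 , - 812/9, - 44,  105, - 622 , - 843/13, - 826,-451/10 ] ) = [ - 943.82, -826,  -  693, -622, - 459.44,-374,  -  300,  -  812/9,- 843/13 , - 451/10, - 44, 261/5,105, 361,  964]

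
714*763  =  544782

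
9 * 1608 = 14472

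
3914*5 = 19570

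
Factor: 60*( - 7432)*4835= - 2^5 * 3^1*5^2*929^1*967^1 = -2156023200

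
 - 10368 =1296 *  ( - 8 ) 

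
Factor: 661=661^1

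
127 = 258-131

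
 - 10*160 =  -  1600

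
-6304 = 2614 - 8918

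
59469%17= 3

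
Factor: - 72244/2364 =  - 18061/591 = - 3^( - 1 ) *197^( - 1 )*18061^1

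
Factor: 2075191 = 47^1*67^1*659^1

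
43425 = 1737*25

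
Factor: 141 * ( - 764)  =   - 107724= - 2^2*3^1*47^1*191^1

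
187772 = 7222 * 26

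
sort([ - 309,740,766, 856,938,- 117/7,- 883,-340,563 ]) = [ - 883,  -  340,  -  309, - 117/7,563 , 740, 766, 856,  938]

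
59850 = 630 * 95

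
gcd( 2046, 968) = 22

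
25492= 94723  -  69231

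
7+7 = 14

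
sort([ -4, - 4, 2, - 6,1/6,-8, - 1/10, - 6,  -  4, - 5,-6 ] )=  [ - 8 , - 6, - 6, - 6,-5,  -  4, - 4,-4, - 1/10, 1/6, 2 ]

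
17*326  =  5542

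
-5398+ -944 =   -  6342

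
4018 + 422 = 4440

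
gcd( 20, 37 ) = 1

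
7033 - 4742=2291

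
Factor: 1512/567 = 2^3*3^( - 1 )= 8/3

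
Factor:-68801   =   - 107^1*643^1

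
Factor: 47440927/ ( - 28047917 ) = - 23^1*1303^1*1583^1 * 3137^(  -  1)*8941^ ( - 1)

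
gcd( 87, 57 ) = 3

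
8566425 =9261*925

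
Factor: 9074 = 2^1*13^1*349^1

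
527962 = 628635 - 100673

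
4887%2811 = 2076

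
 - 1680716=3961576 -5642292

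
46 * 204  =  9384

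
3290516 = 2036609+1253907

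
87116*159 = 13851444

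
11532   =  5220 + 6312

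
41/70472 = 41/70472 = 0.00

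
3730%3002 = 728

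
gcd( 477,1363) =1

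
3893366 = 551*7066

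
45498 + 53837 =99335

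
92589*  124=11481036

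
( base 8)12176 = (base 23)9l2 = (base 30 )5oq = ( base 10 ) 5246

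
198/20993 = 198/20993 =0.01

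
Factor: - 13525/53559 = -3^( - 2 )*5^2*11^( - 1 )= - 25/99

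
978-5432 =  - 4454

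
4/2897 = 4/2897 = 0.00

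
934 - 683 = 251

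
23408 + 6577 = 29985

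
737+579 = 1316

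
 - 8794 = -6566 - 2228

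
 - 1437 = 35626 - 37063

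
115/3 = 38 + 1/3= 38.33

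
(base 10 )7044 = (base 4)1232010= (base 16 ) 1b84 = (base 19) 109E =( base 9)10586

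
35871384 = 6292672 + 29578712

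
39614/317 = 124 + 306/317 =124.97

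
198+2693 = 2891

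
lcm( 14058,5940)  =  421740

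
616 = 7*88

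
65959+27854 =93813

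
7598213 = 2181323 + 5416890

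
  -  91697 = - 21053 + -70644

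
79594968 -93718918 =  - 14123950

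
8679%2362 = 1593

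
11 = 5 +6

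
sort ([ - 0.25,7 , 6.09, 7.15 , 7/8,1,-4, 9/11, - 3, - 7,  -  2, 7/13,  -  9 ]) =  [-9, - 7, - 4, - 3,-2, - 0.25,  7/13,9/11, 7/8, 1 , 6.09, 7, 7.15 ]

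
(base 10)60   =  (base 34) 1Q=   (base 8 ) 74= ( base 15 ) 40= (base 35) 1P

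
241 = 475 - 234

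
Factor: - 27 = -3^3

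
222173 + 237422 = 459595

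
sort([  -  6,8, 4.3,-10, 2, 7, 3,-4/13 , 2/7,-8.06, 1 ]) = [  -  10, - 8.06,-6 ,-4/13, 2/7, 1,2, 3, 4.3, 7, 8]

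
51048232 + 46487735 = 97535967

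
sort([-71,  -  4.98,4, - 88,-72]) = [  -  88,-72, - 71, - 4.98, 4]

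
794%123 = 56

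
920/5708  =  230/1427 = 0.16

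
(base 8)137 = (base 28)3b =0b1011111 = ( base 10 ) 95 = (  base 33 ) 2t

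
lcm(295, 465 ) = 27435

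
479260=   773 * 620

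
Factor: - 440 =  -2^3*5^1*11^1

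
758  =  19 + 739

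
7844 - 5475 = 2369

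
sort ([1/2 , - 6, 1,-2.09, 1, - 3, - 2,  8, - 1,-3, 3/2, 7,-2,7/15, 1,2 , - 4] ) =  [ - 6,- 4 , - 3, - 3,- 2.09, - 2 , - 2,-1, 7/15,1/2, 1, 1,  1, 3/2, 2, 7, 8]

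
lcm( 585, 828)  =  53820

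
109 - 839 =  - 730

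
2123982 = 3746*567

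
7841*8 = 62728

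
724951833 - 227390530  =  497561303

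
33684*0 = 0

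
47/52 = 47/52 = 0.90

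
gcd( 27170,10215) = 5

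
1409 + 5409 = 6818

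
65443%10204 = 4219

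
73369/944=73369/944 = 77.72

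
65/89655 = 13/17931 = 0.00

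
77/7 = 11 = 11.00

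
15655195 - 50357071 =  - 34701876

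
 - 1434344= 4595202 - 6029546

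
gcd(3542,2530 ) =506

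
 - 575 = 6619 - 7194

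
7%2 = 1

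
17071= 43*397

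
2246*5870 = 13184020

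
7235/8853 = 7235/8853 = 0.82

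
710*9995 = 7096450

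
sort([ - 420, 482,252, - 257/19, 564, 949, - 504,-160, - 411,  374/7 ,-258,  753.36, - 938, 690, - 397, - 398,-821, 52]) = [-938, - 821 , - 504,-420, - 411, - 398,- 397 , - 258,- 160, - 257/19, 52, 374/7,  252,482, 564, 690, 753.36,  949 ]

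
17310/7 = 2472 + 6/7 = 2472.86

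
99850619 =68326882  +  31523737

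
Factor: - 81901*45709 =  - 43^1 * 1063^1 * 81901^1 = -3743612809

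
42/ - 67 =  - 1 +25/67 = -  0.63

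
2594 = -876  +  3470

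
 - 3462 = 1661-5123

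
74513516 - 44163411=30350105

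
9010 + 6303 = 15313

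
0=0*978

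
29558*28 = 827624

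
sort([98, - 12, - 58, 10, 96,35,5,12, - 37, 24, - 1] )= [-58 , - 37 , - 12, - 1, 5,10,12, 24, 35, 96 , 98] 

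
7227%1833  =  1728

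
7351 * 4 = 29404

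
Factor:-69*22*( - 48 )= 2^5*3^2*11^1*23^1  =  72864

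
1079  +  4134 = 5213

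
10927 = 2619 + 8308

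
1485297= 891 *1667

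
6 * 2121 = 12726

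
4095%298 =221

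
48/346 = 24/173=0.14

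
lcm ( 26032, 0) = 0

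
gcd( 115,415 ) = 5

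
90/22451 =90/22451 = 0.00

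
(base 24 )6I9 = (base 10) 3897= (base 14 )15C5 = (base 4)330321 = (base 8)7471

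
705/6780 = 47/452=0.10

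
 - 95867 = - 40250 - 55617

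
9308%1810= 258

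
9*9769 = 87921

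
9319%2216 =455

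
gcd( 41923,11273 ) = 1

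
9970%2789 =1603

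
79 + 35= 114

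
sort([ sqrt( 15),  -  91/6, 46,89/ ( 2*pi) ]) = [ - 91/6, sqrt(15 ) , 89/( 2*pi), 46 ] 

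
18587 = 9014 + 9573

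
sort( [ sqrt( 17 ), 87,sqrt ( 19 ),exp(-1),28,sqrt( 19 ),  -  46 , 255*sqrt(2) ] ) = [- 46,exp( - 1 ),  sqrt (17 ),sqrt(19),sqrt(19),28 , 87,255*sqrt( 2) ]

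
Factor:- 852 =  - 2^2*3^1*71^1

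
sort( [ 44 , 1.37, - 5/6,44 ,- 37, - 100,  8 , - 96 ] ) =[-100 ,-96,-37, - 5/6,1.37,8,44,44 ] 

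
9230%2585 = 1475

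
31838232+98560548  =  130398780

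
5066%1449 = 719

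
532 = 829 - 297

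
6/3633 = 2/1211 = 0.00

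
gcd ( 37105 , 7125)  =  5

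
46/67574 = 1/1469 = 0.00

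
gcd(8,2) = 2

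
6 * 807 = 4842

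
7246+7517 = 14763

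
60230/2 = 30115  =  30115.00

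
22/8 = 2 + 3/4 =2.75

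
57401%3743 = 1256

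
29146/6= 4857+2/3 = 4857.67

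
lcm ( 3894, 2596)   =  7788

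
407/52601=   407/52601 = 0.01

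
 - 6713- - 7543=830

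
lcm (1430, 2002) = 10010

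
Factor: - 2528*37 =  - 2^5*37^1*79^1 = -  93536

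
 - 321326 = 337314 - 658640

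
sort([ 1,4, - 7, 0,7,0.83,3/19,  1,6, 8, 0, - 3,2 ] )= [ - 7,- 3,0,0,3/19, 0.83,1,1,2,4,6,7,8]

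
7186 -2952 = 4234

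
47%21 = 5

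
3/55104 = 1/18368 = 0.00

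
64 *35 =2240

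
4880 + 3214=8094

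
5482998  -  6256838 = - 773840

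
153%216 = 153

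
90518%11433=10487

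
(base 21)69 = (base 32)47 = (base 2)10000111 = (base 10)135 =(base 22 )63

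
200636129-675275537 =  - 474639408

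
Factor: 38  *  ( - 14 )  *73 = - 2^2*7^1*19^1*73^1=-38836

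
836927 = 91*9197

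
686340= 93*7380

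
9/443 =9/443 = 0.02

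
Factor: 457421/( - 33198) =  - 2^(-1)*3^( - 1 ) * 11^(-1)*503^( - 1)*457421^1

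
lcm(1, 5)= 5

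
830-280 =550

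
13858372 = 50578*274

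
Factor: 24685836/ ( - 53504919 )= - 2^2 * 3^( - 1)*7^1 * 13^( - 1)*17^1 * 59^1 *293^1* 457307^( - 1 ) =- 8228612/17834973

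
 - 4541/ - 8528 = 4541/8528= 0.53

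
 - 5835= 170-6005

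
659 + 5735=6394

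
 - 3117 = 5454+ - 8571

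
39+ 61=100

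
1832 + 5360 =7192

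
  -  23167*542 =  - 12556514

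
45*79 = 3555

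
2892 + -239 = 2653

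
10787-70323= - 59536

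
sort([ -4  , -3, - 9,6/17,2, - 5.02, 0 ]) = [  -  9, - 5.02, - 4, - 3,  0, 6/17,  2 ] 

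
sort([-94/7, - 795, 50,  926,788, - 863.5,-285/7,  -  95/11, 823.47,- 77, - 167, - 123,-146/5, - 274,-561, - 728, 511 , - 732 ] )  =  [-863.5, - 795, - 732,  -  728 , - 561, - 274,-167, - 123, - 77,  -  285/7,-146/5, - 94/7, - 95/11,50, 511, 788,823.47,926] 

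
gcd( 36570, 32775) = 345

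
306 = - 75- - 381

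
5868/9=652=652.00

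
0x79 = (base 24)51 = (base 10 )121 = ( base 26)4H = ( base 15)81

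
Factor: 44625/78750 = 2^( - 1)*3^ ( - 1 )*5^( - 1 )*17^1 =17/30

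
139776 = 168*832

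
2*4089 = 8178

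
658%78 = 34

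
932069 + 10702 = 942771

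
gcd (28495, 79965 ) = 5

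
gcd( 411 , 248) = 1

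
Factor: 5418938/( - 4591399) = -2^1*7^1*23^1*16829^1 * 4591399^( - 1)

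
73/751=73/751=0.10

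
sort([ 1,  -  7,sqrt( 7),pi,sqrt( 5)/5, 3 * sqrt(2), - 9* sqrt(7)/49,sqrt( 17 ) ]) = [-7,- 9 * sqrt(7) /49, sqrt(5 )/5,1,sqrt( 7 ),pi,sqrt( 17),3*sqrt(2) ]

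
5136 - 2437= 2699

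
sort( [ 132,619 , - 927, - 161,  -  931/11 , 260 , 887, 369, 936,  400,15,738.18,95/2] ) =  [ - 927,- 161, - 931/11, 15, 95/2,132, 260,  369 , 400, 619 , 738.18,887, 936] 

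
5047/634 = 5047/634 = 7.96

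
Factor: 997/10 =2^ (  -  1)*5^(-1)*997^1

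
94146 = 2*47073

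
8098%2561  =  415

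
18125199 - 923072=17202127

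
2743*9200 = 25235600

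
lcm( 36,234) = 468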